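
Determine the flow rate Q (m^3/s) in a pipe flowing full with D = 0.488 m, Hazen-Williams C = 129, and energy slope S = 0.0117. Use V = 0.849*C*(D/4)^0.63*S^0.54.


For a full circular pipe, R = D/4 = 0.488/4 = 0.122 m.
V = 0.849 * 129 * 0.122^0.63 * 0.0117^0.54
  = 0.849 * 129 * 0.265709 * 0.090536
  = 2.6347 m/s.
Pipe area A = pi*D^2/4 = pi*0.488^2/4 = 0.187 m^2.
Q = A * V = 0.187 * 2.6347 = 0.4928 m^3/s.

0.4928


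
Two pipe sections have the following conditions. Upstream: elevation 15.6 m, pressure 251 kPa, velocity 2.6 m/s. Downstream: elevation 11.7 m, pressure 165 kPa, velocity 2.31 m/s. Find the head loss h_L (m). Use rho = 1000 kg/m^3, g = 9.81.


Total head at each section: H = z + p/(rho*g) + V^2/(2g).
H1 = 15.6 + 251*1000/(1000*9.81) + 2.6^2/(2*9.81)
   = 15.6 + 25.586 + 0.3445
   = 41.531 m.
H2 = 11.7 + 165*1000/(1000*9.81) + 2.31^2/(2*9.81)
   = 11.7 + 16.82 + 0.272
   = 28.792 m.
h_L = H1 - H2 = 41.531 - 28.792 = 12.739 m.

12.739


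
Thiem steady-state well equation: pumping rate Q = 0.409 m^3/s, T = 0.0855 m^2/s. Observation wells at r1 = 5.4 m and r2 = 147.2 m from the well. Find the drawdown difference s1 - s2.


Thiem equation: s1 - s2 = Q/(2*pi*T) * ln(r2/r1).
ln(r2/r1) = ln(147.2/5.4) = 3.3054.
Q/(2*pi*T) = 0.409 / (2*pi*0.0855) = 0.409 / 0.5372 = 0.7613.
s1 - s2 = 0.7613 * 3.3054 = 2.5165 m.

2.5165


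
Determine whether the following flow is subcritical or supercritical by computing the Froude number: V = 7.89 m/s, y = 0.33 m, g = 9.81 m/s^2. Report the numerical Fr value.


The Froude number is defined as Fr = V / sqrt(g*y).
g*y = 9.81 * 0.33 = 3.2373.
sqrt(g*y) = sqrt(3.2373) = 1.7992.
Fr = 7.89 / 1.7992 = 4.3852.
Since Fr > 1, the flow is supercritical.

4.3852


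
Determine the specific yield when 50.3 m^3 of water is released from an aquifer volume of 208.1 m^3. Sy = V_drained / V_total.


Specific yield Sy = Volume drained / Total volume.
Sy = 50.3 / 208.1
   = 0.2417.

0.2417


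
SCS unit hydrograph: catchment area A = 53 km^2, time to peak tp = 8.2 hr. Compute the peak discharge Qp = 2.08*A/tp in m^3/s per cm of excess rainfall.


SCS formula: Qp = 2.08 * A / tp.
Qp = 2.08 * 53 / 8.2
   = 110.24 / 8.2
   = 13.44 m^3/s per cm.

13.44


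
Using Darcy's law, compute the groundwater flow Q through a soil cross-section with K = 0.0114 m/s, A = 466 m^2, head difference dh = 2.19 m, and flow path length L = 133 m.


Darcy's law: Q = K * A * i, where i = dh/L.
Hydraulic gradient i = 2.19 / 133 = 0.016466.
Q = 0.0114 * 466 * 0.016466
  = 0.0875 m^3/s.

0.0875


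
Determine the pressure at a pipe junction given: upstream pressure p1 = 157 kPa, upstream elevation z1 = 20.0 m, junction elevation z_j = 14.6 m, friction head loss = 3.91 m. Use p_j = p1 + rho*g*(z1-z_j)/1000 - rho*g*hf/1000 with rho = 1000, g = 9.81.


Junction pressure: p_j = p1 + rho*g*(z1 - z_j)/1000 - rho*g*hf/1000.
Elevation term = 1000*9.81*(20.0 - 14.6)/1000 = 52.974 kPa.
Friction term = 1000*9.81*3.91/1000 = 38.357 kPa.
p_j = 157 + 52.974 - 38.357 = 171.62 kPa.

171.62


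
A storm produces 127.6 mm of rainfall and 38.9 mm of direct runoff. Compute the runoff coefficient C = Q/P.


The runoff coefficient C = runoff depth / rainfall depth.
C = 38.9 / 127.6
  = 0.3049.

0.3049


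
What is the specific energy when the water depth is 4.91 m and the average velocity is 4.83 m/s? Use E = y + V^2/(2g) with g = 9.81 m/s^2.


Specific energy E = y + V^2/(2g).
Velocity head = V^2/(2g) = 4.83^2 / (2*9.81) = 23.3289 / 19.62 = 1.189 m.
E = 4.91 + 1.189 = 6.099 m.

6.099


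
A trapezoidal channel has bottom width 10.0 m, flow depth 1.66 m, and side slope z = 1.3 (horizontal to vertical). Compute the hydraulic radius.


For a trapezoidal section with side slope z:
A = (b + z*y)*y = (10.0 + 1.3*1.66)*1.66 = 20.182 m^2.
P = b + 2*y*sqrt(1 + z^2) = 10.0 + 2*1.66*sqrt(1 + 1.3^2) = 15.445 m.
R = A/P = 20.182 / 15.445 = 1.3067 m.

1.3067


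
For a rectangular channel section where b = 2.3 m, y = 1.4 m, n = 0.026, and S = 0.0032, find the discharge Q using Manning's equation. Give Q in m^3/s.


For a rectangular channel, the cross-sectional area A = b * y = 2.3 * 1.4 = 3.22 m^2.
The wetted perimeter P = b + 2y = 2.3 + 2*1.4 = 5.1 m.
Hydraulic radius R = A/P = 3.22/5.1 = 0.6314 m.
Velocity V = (1/n)*R^(2/3)*S^(1/2) = (1/0.026)*0.6314^(2/3)*0.0032^(1/2) = 1.6012 m/s.
Discharge Q = A * V = 3.22 * 1.6012 = 5.156 m^3/s.

5.156


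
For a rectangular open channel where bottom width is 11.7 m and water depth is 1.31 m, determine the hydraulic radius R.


For a rectangular section:
Flow area A = b * y = 11.7 * 1.31 = 15.33 m^2.
Wetted perimeter P = b + 2y = 11.7 + 2*1.31 = 14.32 m.
Hydraulic radius R = A/P = 15.33 / 14.32 = 1.0703 m.

1.0703


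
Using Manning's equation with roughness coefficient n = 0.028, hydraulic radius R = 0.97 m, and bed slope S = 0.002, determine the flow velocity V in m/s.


Manning's equation gives V = (1/n) * R^(2/3) * S^(1/2).
First, compute R^(2/3) = 0.97^(2/3) = 0.9799.
Next, S^(1/2) = 0.002^(1/2) = 0.044721.
Then 1/n = 1/0.028 = 35.71.
V = 35.71 * 0.9799 * 0.044721 = 1.5651 m/s.

1.5651


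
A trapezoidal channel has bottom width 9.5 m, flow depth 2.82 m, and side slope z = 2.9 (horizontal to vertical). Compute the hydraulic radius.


For a trapezoidal section with side slope z:
A = (b + z*y)*y = (9.5 + 2.9*2.82)*2.82 = 49.852 m^2.
P = b + 2*y*sqrt(1 + z^2) = 9.5 + 2*2.82*sqrt(1 + 2.9^2) = 26.801 m.
R = A/P = 49.852 / 26.801 = 1.8601 m.

1.8601


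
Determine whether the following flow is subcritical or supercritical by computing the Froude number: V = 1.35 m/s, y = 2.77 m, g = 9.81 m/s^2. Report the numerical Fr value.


The Froude number is defined as Fr = V / sqrt(g*y).
g*y = 9.81 * 2.77 = 27.1737.
sqrt(g*y) = sqrt(27.1737) = 5.2128.
Fr = 1.35 / 5.2128 = 0.259.
Since Fr < 1, the flow is subcritical.

0.259


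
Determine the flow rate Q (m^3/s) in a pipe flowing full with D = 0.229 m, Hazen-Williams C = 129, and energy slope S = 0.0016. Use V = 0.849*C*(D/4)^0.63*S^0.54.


For a full circular pipe, R = D/4 = 0.229/4 = 0.0573 m.
V = 0.849 * 129 * 0.0573^0.63 * 0.0016^0.54
  = 0.849 * 129 * 0.164968 * 0.030919
  = 0.5586 m/s.
Pipe area A = pi*D^2/4 = pi*0.229^2/4 = 0.0412 m^2.
Q = A * V = 0.0412 * 0.5586 = 0.023 m^3/s.

0.023


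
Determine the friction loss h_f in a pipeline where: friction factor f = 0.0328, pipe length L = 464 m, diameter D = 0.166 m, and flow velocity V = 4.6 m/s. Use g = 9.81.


Darcy-Weisbach equation: h_f = f * (L/D) * V^2/(2g).
f * L/D = 0.0328 * 464/0.166 = 91.6819.
V^2/(2g) = 4.6^2 / (2*9.81) = 21.16 / 19.62 = 1.0785 m.
h_f = 91.6819 * 1.0785 = 98.878 m.

98.878


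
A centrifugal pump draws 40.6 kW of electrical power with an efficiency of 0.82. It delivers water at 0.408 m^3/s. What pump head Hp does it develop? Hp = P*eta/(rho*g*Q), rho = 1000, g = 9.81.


Pump head formula: Hp = P * eta / (rho * g * Q).
Numerator: P * eta = 40.6 * 1000 * 0.82 = 33292.0 W.
Denominator: rho * g * Q = 1000 * 9.81 * 0.408 = 4002.48.
Hp = 33292.0 / 4002.48 = 8.32 m.

8.32


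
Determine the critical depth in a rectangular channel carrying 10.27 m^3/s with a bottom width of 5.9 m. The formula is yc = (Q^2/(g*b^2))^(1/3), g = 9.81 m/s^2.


Using yc = (Q^2 / (g * b^2))^(1/3):
Q^2 = 10.27^2 = 105.47.
g * b^2 = 9.81 * 5.9^2 = 9.81 * 34.81 = 341.49.
Q^2 / (g*b^2) = 105.47 / 341.49 = 0.3089.
yc = 0.3089^(1/3) = 0.676 m.

0.676


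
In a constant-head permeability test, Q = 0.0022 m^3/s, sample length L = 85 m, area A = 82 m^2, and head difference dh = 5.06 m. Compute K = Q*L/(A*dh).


From K = Q*L / (A*dh):
Numerator: Q*L = 0.0022 * 85 = 0.187.
Denominator: A*dh = 82 * 5.06 = 414.92.
K = 0.187 / 414.92 = 0.000451 m/s.

0.000451


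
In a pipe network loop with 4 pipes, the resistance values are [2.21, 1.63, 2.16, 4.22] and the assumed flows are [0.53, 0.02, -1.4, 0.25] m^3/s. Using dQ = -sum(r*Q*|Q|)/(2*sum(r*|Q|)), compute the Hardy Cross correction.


Numerator terms (r*Q*|Q|): 2.21*0.53*|0.53| = 0.6208; 1.63*0.02*|0.02| = 0.0007; 2.16*-1.4*|-1.4| = -4.2336; 4.22*0.25*|0.25| = 0.2637.
Sum of numerator = -3.3484.
Denominator terms (r*|Q|): 2.21*|0.53| = 1.1713; 1.63*|0.02| = 0.0326; 2.16*|-1.4| = 3.024; 4.22*|0.25| = 1.055.
2 * sum of denominator = 2 * 5.2829 = 10.5658.
dQ = --3.3484 / 10.5658 = 0.3169 m^3/s.

0.3169


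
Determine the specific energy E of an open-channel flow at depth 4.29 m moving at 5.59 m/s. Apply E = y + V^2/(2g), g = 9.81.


Specific energy E = y + V^2/(2g).
Velocity head = V^2/(2g) = 5.59^2 / (2*9.81) = 31.2481 / 19.62 = 1.5927 m.
E = 4.29 + 1.5927 = 5.8827 m.

5.8827


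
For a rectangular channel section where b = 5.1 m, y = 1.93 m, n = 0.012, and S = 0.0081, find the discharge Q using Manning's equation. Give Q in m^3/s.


For a rectangular channel, the cross-sectional area A = b * y = 5.1 * 1.93 = 9.84 m^2.
The wetted perimeter P = b + 2y = 5.1 + 2*1.93 = 8.96 m.
Hydraulic radius R = A/P = 9.84/8.96 = 1.0985 m.
Velocity V = (1/n)*R^(2/3)*S^(1/2) = (1/0.012)*1.0985^(2/3)*0.0081^(1/2) = 7.985 m/s.
Discharge Q = A * V = 9.84 * 7.985 = 78.596 m^3/s.

78.596


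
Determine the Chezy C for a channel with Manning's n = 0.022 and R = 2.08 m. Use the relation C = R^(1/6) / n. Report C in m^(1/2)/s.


The Chezy coefficient relates to Manning's n through C = R^(1/6) / n.
R^(1/6) = 2.08^(1/6) = 1.129823.
C = 1.129823 / 0.022 = 51.36 m^(1/2)/s.

51.36


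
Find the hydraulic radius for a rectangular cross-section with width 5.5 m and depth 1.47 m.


For a rectangular section:
Flow area A = b * y = 5.5 * 1.47 = 8.08 m^2.
Wetted perimeter P = b + 2y = 5.5 + 2*1.47 = 8.44 m.
Hydraulic radius R = A/P = 8.08 / 8.44 = 0.9579 m.

0.9579


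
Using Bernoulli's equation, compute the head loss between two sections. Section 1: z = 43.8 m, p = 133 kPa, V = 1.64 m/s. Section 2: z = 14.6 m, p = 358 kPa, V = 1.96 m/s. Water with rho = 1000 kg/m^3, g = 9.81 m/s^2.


Total head at each section: H = z + p/(rho*g) + V^2/(2g).
H1 = 43.8 + 133*1000/(1000*9.81) + 1.64^2/(2*9.81)
   = 43.8 + 13.558 + 0.1371
   = 57.495 m.
H2 = 14.6 + 358*1000/(1000*9.81) + 1.96^2/(2*9.81)
   = 14.6 + 36.493 + 0.1958
   = 51.289 m.
h_L = H1 - H2 = 57.495 - 51.289 = 6.206 m.

6.206


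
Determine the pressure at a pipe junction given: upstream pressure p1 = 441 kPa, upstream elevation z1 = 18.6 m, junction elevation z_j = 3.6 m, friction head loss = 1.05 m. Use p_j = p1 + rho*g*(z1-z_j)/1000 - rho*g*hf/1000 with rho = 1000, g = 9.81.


Junction pressure: p_j = p1 + rho*g*(z1 - z_j)/1000 - rho*g*hf/1000.
Elevation term = 1000*9.81*(18.6 - 3.6)/1000 = 147.15 kPa.
Friction term = 1000*9.81*1.05/1000 = 10.3 kPa.
p_j = 441 + 147.15 - 10.3 = 577.85 kPa.

577.85


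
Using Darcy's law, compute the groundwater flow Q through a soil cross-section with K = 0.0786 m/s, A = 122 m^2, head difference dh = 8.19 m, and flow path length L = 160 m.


Darcy's law: Q = K * A * i, where i = dh/L.
Hydraulic gradient i = 8.19 / 160 = 0.051187.
Q = 0.0786 * 122 * 0.051187
  = 0.4908 m^3/s.

0.4908


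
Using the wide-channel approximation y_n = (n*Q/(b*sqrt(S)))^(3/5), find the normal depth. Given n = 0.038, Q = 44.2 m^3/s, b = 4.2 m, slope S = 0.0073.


We use the wide-channel approximation y_n = (n*Q/(b*sqrt(S)))^(3/5).
sqrt(S) = sqrt(0.0073) = 0.08544.
Numerator: n*Q = 0.038 * 44.2 = 1.6796.
Denominator: b*sqrt(S) = 4.2 * 0.08544 = 0.358848.
arg = 4.6805.
y_n = 4.6805^(3/5) = 2.5245 m.

2.5245


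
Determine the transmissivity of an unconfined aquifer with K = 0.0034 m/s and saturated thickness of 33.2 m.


Transmissivity is defined as T = K * h.
T = 0.0034 * 33.2
  = 0.1129 m^2/s.

0.1129


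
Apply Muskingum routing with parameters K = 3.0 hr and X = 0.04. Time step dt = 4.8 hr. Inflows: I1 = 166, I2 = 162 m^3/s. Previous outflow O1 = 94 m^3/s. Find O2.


Muskingum coefficients:
denom = 2*K*(1-X) + dt = 2*3.0*(1-0.04) + 4.8 = 10.56.
C0 = (dt - 2*K*X)/denom = (4.8 - 2*3.0*0.04)/10.56 = 0.4318.
C1 = (dt + 2*K*X)/denom = (4.8 + 2*3.0*0.04)/10.56 = 0.4773.
C2 = (2*K*(1-X) - dt)/denom = 0.0909.
O2 = C0*I2 + C1*I1 + C2*O1
   = 0.4318*162 + 0.4773*166 + 0.0909*94
   = 157.73 m^3/s.

157.73


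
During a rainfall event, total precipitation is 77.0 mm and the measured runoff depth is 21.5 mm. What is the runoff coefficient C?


The runoff coefficient C = runoff depth / rainfall depth.
C = 21.5 / 77.0
  = 0.2792.

0.2792


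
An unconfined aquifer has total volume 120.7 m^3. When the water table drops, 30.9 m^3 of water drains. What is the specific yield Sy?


Specific yield Sy = Volume drained / Total volume.
Sy = 30.9 / 120.7
   = 0.256.

0.256


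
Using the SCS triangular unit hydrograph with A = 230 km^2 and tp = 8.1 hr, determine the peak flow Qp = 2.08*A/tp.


SCS formula: Qp = 2.08 * A / tp.
Qp = 2.08 * 230 / 8.1
   = 478.4 / 8.1
   = 59.06 m^3/s per cm.

59.06


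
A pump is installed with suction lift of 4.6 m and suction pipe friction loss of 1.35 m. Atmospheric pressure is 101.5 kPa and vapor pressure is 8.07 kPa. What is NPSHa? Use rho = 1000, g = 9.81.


NPSHa = p_atm/(rho*g) - z_s - hf_s - p_vap/(rho*g).
p_atm/(rho*g) = 101.5*1000 / (1000*9.81) = 10.347 m.
p_vap/(rho*g) = 8.07*1000 / (1000*9.81) = 0.823 m.
NPSHa = 10.347 - 4.6 - 1.35 - 0.823
      = 3.57 m.

3.57


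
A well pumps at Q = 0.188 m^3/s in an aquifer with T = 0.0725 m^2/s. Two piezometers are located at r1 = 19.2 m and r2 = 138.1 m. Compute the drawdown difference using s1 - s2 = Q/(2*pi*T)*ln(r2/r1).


Thiem equation: s1 - s2 = Q/(2*pi*T) * ln(r2/r1).
ln(r2/r1) = ln(138.1/19.2) = 1.9731.
Q/(2*pi*T) = 0.188 / (2*pi*0.0725) = 0.188 / 0.4555 = 0.4127.
s1 - s2 = 0.4127 * 1.9731 = 0.8143 m.

0.8143


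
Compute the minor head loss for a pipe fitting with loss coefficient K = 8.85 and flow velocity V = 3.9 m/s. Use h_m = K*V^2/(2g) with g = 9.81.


Minor loss formula: h_m = K * V^2/(2g).
V^2 = 3.9^2 = 15.21.
V^2/(2g) = 15.21 / 19.62 = 0.7752 m.
h_m = 8.85 * 0.7752 = 6.8608 m.

6.8608


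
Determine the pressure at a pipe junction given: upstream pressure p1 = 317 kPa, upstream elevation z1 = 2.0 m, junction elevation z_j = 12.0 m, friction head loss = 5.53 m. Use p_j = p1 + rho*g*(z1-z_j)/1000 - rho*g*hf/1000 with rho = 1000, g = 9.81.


Junction pressure: p_j = p1 + rho*g*(z1 - z_j)/1000 - rho*g*hf/1000.
Elevation term = 1000*9.81*(2.0 - 12.0)/1000 = -98.1 kPa.
Friction term = 1000*9.81*5.53/1000 = 54.249 kPa.
p_j = 317 + -98.1 - 54.249 = 164.65 kPa.

164.65


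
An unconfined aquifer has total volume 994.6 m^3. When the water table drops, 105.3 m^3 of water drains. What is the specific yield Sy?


Specific yield Sy = Volume drained / Total volume.
Sy = 105.3 / 994.6
   = 0.1059.

0.1059


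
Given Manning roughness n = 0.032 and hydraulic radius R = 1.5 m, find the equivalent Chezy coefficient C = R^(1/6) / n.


The Chezy coefficient relates to Manning's n through C = R^(1/6) / n.
R^(1/6) = 1.5^(1/6) = 1.069913.
C = 1.069913 / 0.032 = 33.43 m^(1/2)/s.

33.43


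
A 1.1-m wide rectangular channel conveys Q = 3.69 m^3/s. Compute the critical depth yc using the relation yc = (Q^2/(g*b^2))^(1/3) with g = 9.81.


Using yc = (Q^2 / (g * b^2))^(1/3):
Q^2 = 3.69^2 = 13.62.
g * b^2 = 9.81 * 1.1^2 = 9.81 * 1.21 = 11.87.
Q^2 / (g*b^2) = 13.62 / 11.87 = 1.1474.
yc = 1.1474^(1/3) = 1.0468 m.

1.0468


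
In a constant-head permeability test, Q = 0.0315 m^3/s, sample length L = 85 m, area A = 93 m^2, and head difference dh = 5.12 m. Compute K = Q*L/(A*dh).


From K = Q*L / (A*dh):
Numerator: Q*L = 0.0315 * 85 = 2.6775.
Denominator: A*dh = 93 * 5.12 = 476.16.
K = 2.6775 / 476.16 = 0.005623 m/s.

0.005623


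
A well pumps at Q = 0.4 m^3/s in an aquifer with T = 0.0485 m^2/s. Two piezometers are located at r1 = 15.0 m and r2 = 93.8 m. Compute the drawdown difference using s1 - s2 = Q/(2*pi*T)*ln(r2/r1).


Thiem equation: s1 - s2 = Q/(2*pi*T) * ln(r2/r1).
ln(r2/r1) = ln(93.8/15.0) = 1.8331.
Q/(2*pi*T) = 0.4 / (2*pi*0.0485) = 0.4 / 0.3047 = 1.3126.
s1 - s2 = 1.3126 * 1.8331 = 2.4062 m.

2.4062


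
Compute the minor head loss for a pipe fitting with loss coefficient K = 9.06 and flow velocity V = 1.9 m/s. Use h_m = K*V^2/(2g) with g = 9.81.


Minor loss formula: h_m = K * V^2/(2g).
V^2 = 1.9^2 = 3.61.
V^2/(2g) = 3.61 / 19.62 = 0.184 m.
h_m = 9.06 * 0.184 = 1.667 m.

1.667


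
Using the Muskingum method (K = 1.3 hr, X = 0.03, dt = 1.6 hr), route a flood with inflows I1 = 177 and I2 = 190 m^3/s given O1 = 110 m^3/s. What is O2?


Muskingum coefficients:
denom = 2*K*(1-X) + dt = 2*1.3*(1-0.03) + 1.6 = 4.122.
C0 = (dt - 2*K*X)/denom = (1.6 - 2*1.3*0.03)/4.122 = 0.3692.
C1 = (dt + 2*K*X)/denom = (1.6 + 2*1.3*0.03)/4.122 = 0.4071.
C2 = (2*K*(1-X) - dt)/denom = 0.2237.
O2 = C0*I2 + C1*I1 + C2*O1
   = 0.3692*190 + 0.4071*177 + 0.2237*110
   = 166.81 m^3/s.

166.81


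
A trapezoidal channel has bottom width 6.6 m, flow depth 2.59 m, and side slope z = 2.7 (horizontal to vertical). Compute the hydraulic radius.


For a trapezoidal section with side slope z:
A = (b + z*y)*y = (6.6 + 2.7*2.59)*2.59 = 35.206 m^2.
P = b + 2*y*sqrt(1 + z^2) = 6.6 + 2*2.59*sqrt(1 + 2.7^2) = 21.514 m.
R = A/P = 35.206 / 21.514 = 1.6364 m.

1.6364


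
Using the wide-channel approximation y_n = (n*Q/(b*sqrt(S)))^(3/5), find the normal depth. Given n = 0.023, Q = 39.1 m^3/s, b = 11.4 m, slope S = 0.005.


We use the wide-channel approximation y_n = (n*Q/(b*sqrt(S)))^(3/5).
sqrt(S) = sqrt(0.005) = 0.070711.
Numerator: n*Q = 0.023 * 39.1 = 0.8993.
Denominator: b*sqrt(S) = 11.4 * 0.070711 = 0.806105.
arg = 1.1156.
y_n = 1.1156^(3/5) = 1.0678 m.

1.0678


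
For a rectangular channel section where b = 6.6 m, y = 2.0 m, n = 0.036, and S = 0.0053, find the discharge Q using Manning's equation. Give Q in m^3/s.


For a rectangular channel, the cross-sectional area A = b * y = 6.6 * 2.0 = 13.2 m^2.
The wetted perimeter P = b + 2y = 6.6 + 2*2.0 = 10.6 m.
Hydraulic radius R = A/P = 13.2/10.6 = 1.2453 m.
Velocity V = (1/n)*R^(2/3)*S^(1/2) = (1/0.036)*1.2453^(2/3)*0.0053^(1/2) = 2.3407 m/s.
Discharge Q = A * V = 13.2 * 2.3407 = 30.897 m^3/s.

30.897


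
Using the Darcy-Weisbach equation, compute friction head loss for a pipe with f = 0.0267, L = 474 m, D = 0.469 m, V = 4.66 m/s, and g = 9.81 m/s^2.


Darcy-Weisbach equation: h_f = f * (L/D) * V^2/(2g).
f * L/D = 0.0267 * 474/0.469 = 26.9846.
V^2/(2g) = 4.66^2 / (2*9.81) = 21.7156 / 19.62 = 1.1068 m.
h_f = 26.9846 * 1.1068 = 29.867 m.

29.867


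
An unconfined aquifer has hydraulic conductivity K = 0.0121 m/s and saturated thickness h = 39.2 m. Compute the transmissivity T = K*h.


Transmissivity is defined as T = K * h.
T = 0.0121 * 39.2
  = 0.4743 m^2/s.

0.4743


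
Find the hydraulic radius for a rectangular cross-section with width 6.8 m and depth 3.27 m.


For a rectangular section:
Flow area A = b * y = 6.8 * 3.27 = 22.24 m^2.
Wetted perimeter P = b + 2y = 6.8 + 2*3.27 = 13.34 m.
Hydraulic radius R = A/P = 22.24 / 13.34 = 1.6669 m.

1.6669


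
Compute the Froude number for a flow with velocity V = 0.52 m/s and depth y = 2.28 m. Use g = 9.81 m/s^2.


The Froude number is defined as Fr = V / sqrt(g*y).
g*y = 9.81 * 2.28 = 22.3668.
sqrt(g*y) = sqrt(22.3668) = 4.7294.
Fr = 0.52 / 4.7294 = 0.11.

0.11


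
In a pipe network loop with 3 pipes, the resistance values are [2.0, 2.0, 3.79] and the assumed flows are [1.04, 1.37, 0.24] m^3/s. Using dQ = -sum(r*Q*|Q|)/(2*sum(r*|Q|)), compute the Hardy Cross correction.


Numerator terms (r*Q*|Q|): 2.0*1.04*|1.04| = 2.1632; 2.0*1.37*|1.37| = 3.7538; 3.79*0.24*|0.24| = 0.2183.
Sum of numerator = 6.1353.
Denominator terms (r*|Q|): 2.0*|1.04| = 2.08; 2.0*|1.37| = 2.74; 3.79*|0.24| = 0.9096.
2 * sum of denominator = 2 * 5.7296 = 11.4592.
dQ = -6.1353 / 11.4592 = -0.5354 m^3/s.

-0.5354


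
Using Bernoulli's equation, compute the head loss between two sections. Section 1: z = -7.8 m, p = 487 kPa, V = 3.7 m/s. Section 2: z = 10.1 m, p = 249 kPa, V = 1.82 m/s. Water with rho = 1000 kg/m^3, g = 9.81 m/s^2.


Total head at each section: H = z + p/(rho*g) + V^2/(2g).
H1 = -7.8 + 487*1000/(1000*9.81) + 3.7^2/(2*9.81)
   = -7.8 + 49.643 + 0.6978
   = 42.541 m.
H2 = 10.1 + 249*1000/(1000*9.81) + 1.82^2/(2*9.81)
   = 10.1 + 25.382 + 0.1688
   = 35.651 m.
h_L = H1 - H2 = 42.541 - 35.651 = 6.89 m.

6.89


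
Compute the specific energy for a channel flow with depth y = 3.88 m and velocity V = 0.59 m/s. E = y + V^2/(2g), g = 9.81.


Specific energy E = y + V^2/(2g).
Velocity head = V^2/(2g) = 0.59^2 / (2*9.81) = 0.3481 / 19.62 = 0.0177 m.
E = 3.88 + 0.0177 = 3.8977 m.

3.8977


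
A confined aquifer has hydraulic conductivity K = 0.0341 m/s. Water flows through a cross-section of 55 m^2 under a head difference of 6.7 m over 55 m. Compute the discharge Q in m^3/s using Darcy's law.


Darcy's law: Q = K * A * i, where i = dh/L.
Hydraulic gradient i = 6.7 / 55 = 0.121818.
Q = 0.0341 * 55 * 0.121818
  = 0.2285 m^3/s.

0.2285


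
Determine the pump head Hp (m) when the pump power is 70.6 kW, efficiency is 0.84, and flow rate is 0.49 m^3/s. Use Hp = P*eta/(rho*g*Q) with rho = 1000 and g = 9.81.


Pump head formula: Hp = P * eta / (rho * g * Q).
Numerator: P * eta = 70.6 * 1000 * 0.84 = 59304.0 W.
Denominator: rho * g * Q = 1000 * 9.81 * 0.49 = 4806.9.
Hp = 59304.0 / 4806.9 = 12.34 m.

12.34


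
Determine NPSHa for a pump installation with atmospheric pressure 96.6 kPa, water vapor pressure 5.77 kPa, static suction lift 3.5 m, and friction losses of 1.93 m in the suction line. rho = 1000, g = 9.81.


NPSHa = p_atm/(rho*g) - z_s - hf_s - p_vap/(rho*g).
p_atm/(rho*g) = 96.6*1000 / (1000*9.81) = 9.847 m.
p_vap/(rho*g) = 5.77*1000 / (1000*9.81) = 0.588 m.
NPSHa = 9.847 - 3.5 - 1.93 - 0.588
      = 3.83 m.

3.83


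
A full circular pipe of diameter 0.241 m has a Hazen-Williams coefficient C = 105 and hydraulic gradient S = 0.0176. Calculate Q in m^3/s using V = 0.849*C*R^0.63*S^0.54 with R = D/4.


For a full circular pipe, R = D/4 = 0.241/4 = 0.0602 m.
V = 0.849 * 105 * 0.0602^0.63 * 0.0176^0.54
  = 0.849 * 105 * 0.170362 * 0.11287
  = 1.7141 m/s.
Pipe area A = pi*D^2/4 = pi*0.241^2/4 = 0.0456 m^2.
Q = A * V = 0.0456 * 1.7141 = 0.0782 m^3/s.

0.0782


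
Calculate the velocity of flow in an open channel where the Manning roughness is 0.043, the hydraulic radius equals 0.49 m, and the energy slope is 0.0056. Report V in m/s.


Manning's equation gives V = (1/n) * R^(2/3) * S^(1/2).
First, compute R^(2/3) = 0.49^(2/3) = 0.6215.
Next, S^(1/2) = 0.0056^(1/2) = 0.074833.
Then 1/n = 1/0.043 = 23.26.
V = 23.26 * 0.6215 * 0.074833 = 1.0817 m/s.

1.0817


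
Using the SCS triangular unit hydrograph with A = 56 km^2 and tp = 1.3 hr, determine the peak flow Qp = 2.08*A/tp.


SCS formula: Qp = 2.08 * A / tp.
Qp = 2.08 * 56 / 1.3
   = 116.48 / 1.3
   = 89.6 m^3/s per cm.

89.6


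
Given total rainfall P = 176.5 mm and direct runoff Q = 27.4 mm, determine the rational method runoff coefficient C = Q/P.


The runoff coefficient C = runoff depth / rainfall depth.
C = 27.4 / 176.5
  = 0.1552.

0.1552


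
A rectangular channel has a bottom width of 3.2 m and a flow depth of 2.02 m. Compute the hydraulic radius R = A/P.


For a rectangular section:
Flow area A = b * y = 3.2 * 2.02 = 6.46 m^2.
Wetted perimeter P = b + 2y = 3.2 + 2*2.02 = 7.24 m.
Hydraulic radius R = A/P = 6.46 / 7.24 = 0.8928 m.

0.8928


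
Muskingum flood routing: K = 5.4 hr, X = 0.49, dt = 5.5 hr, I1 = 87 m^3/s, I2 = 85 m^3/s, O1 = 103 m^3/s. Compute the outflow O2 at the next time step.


Muskingum coefficients:
denom = 2*K*(1-X) + dt = 2*5.4*(1-0.49) + 5.5 = 11.008.
C0 = (dt - 2*K*X)/denom = (5.5 - 2*5.4*0.49)/11.008 = 0.0189.
C1 = (dt + 2*K*X)/denom = (5.5 + 2*5.4*0.49)/11.008 = 0.9804.
C2 = (2*K*(1-X) - dt)/denom = 0.0007.
O2 = C0*I2 + C1*I1 + C2*O1
   = 0.0189*85 + 0.9804*87 + 0.0007*103
   = 86.97 m^3/s.

86.97


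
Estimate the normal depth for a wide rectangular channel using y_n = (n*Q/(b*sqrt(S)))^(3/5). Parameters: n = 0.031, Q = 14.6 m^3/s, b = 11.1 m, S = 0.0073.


We use the wide-channel approximation y_n = (n*Q/(b*sqrt(S)))^(3/5).
sqrt(S) = sqrt(0.0073) = 0.08544.
Numerator: n*Q = 0.031 * 14.6 = 0.4526.
Denominator: b*sqrt(S) = 11.1 * 0.08544 = 0.948384.
arg = 0.4772.
y_n = 0.4772^(3/5) = 0.6416 m.

0.6416


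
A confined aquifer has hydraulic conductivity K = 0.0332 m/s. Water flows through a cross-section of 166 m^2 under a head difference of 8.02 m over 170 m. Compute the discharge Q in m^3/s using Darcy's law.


Darcy's law: Q = K * A * i, where i = dh/L.
Hydraulic gradient i = 8.02 / 170 = 0.047176.
Q = 0.0332 * 166 * 0.047176
  = 0.26 m^3/s.

0.26


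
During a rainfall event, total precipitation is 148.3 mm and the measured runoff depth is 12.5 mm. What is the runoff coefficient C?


The runoff coefficient C = runoff depth / rainfall depth.
C = 12.5 / 148.3
  = 0.0843.

0.0843


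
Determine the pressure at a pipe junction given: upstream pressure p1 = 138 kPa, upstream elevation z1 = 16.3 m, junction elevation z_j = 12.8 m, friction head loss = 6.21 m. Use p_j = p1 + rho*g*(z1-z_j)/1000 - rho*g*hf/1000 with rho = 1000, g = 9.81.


Junction pressure: p_j = p1 + rho*g*(z1 - z_j)/1000 - rho*g*hf/1000.
Elevation term = 1000*9.81*(16.3 - 12.8)/1000 = 34.335 kPa.
Friction term = 1000*9.81*6.21/1000 = 60.92 kPa.
p_j = 138 + 34.335 - 60.92 = 111.41 kPa.

111.41


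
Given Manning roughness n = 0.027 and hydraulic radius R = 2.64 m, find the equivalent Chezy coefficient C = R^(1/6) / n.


The Chezy coefficient relates to Manning's n through C = R^(1/6) / n.
R^(1/6) = 2.64^(1/6) = 1.175621.
C = 1.175621 / 0.027 = 43.54 m^(1/2)/s.

43.54


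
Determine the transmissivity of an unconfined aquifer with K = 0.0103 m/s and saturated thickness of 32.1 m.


Transmissivity is defined as T = K * h.
T = 0.0103 * 32.1
  = 0.3306 m^2/s.

0.3306


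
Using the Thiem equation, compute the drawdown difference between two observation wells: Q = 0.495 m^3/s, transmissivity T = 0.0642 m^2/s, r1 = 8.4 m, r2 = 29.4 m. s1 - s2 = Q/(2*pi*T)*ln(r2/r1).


Thiem equation: s1 - s2 = Q/(2*pi*T) * ln(r2/r1).
ln(r2/r1) = ln(29.4/8.4) = 1.2528.
Q/(2*pi*T) = 0.495 / (2*pi*0.0642) = 0.495 / 0.4034 = 1.2271.
s1 - s2 = 1.2271 * 1.2528 = 1.5373 m.

1.5373


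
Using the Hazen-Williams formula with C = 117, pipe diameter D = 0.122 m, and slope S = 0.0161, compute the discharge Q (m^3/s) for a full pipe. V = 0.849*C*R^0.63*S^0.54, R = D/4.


For a full circular pipe, R = D/4 = 0.122/4 = 0.0305 m.
V = 0.849 * 117 * 0.0305^0.63 * 0.0161^0.54
  = 0.849 * 117 * 0.110945 * 0.107569
  = 1.1855 m/s.
Pipe area A = pi*D^2/4 = pi*0.122^2/4 = 0.0117 m^2.
Q = A * V = 0.0117 * 1.1855 = 0.0139 m^3/s.

0.0139


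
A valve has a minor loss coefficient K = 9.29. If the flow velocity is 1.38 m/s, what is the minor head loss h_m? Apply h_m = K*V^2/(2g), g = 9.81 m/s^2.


Minor loss formula: h_m = K * V^2/(2g).
V^2 = 1.38^2 = 1.9044.
V^2/(2g) = 1.9044 / 19.62 = 0.0971 m.
h_m = 9.29 * 0.0971 = 0.9017 m.

0.9017


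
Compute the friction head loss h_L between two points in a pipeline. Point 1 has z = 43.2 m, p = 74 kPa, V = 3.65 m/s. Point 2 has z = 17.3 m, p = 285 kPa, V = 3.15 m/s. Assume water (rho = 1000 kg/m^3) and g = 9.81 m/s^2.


Total head at each section: H = z + p/(rho*g) + V^2/(2g).
H1 = 43.2 + 74*1000/(1000*9.81) + 3.65^2/(2*9.81)
   = 43.2 + 7.543 + 0.679
   = 51.422 m.
H2 = 17.3 + 285*1000/(1000*9.81) + 3.15^2/(2*9.81)
   = 17.3 + 29.052 + 0.5057
   = 46.858 m.
h_L = H1 - H2 = 51.422 - 46.858 = 4.565 m.

4.565


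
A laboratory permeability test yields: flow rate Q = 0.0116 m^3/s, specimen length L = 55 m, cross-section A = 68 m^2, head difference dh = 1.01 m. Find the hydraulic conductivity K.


From K = Q*L / (A*dh):
Numerator: Q*L = 0.0116 * 55 = 0.638.
Denominator: A*dh = 68 * 1.01 = 68.68.
K = 0.638 / 68.68 = 0.009289 m/s.

0.009289


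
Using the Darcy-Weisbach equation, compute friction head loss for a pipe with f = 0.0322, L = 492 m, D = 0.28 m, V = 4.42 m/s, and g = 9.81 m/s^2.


Darcy-Weisbach equation: h_f = f * (L/D) * V^2/(2g).
f * L/D = 0.0322 * 492/0.28 = 56.58.
V^2/(2g) = 4.42^2 / (2*9.81) = 19.5364 / 19.62 = 0.9957 m.
h_f = 56.58 * 0.9957 = 56.339 m.

56.339


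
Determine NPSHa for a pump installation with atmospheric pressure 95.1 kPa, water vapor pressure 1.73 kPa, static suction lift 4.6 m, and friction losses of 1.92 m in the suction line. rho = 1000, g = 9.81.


NPSHa = p_atm/(rho*g) - z_s - hf_s - p_vap/(rho*g).
p_atm/(rho*g) = 95.1*1000 / (1000*9.81) = 9.694 m.
p_vap/(rho*g) = 1.73*1000 / (1000*9.81) = 0.176 m.
NPSHa = 9.694 - 4.6 - 1.92 - 0.176
      = 3.0 m.

3.0


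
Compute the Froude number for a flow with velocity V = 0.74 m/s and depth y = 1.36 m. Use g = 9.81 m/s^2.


The Froude number is defined as Fr = V / sqrt(g*y).
g*y = 9.81 * 1.36 = 13.3416.
sqrt(g*y) = sqrt(13.3416) = 3.6526.
Fr = 0.74 / 3.6526 = 0.2026.

0.2026


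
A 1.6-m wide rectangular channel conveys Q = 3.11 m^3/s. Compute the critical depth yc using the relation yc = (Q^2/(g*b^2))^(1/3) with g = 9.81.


Using yc = (Q^2 / (g * b^2))^(1/3):
Q^2 = 3.11^2 = 9.67.
g * b^2 = 9.81 * 1.6^2 = 9.81 * 2.56 = 25.11.
Q^2 / (g*b^2) = 9.67 / 25.11 = 0.3851.
yc = 0.3851^(1/3) = 0.7276 m.

0.7276


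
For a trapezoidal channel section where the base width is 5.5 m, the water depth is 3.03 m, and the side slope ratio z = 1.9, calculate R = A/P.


For a trapezoidal section with side slope z:
A = (b + z*y)*y = (5.5 + 1.9*3.03)*3.03 = 34.109 m^2.
P = b + 2*y*sqrt(1 + z^2) = 5.5 + 2*3.03*sqrt(1 + 1.9^2) = 18.511 m.
R = A/P = 34.109 / 18.511 = 1.8426 m.

1.8426


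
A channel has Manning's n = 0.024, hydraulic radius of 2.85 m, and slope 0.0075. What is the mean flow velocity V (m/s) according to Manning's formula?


Manning's equation gives V = (1/n) * R^(2/3) * S^(1/2).
First, compute R^(2/3) = 2.85^(2/3) = 2.0102.
Next, S^(1/2) = 0.0075^(1/2) = 0.086603.
Then 1/n = 1/0.024 = 41.67.
V = 41.67 * 2.0102 * 0.086603 = 7.2535 m/s.

7.2535


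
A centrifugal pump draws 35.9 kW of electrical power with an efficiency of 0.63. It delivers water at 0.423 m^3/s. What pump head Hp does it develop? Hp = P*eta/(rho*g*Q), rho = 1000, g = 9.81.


Pump head formula: Hp = P * eta / (rho * g * Q).
Numerator: P * eta = 35.9 * 1000 * 0.63 = 22617.0 W.
Denominator: rho * g * Q = 1000 * 9.81 * 0.423 = 4149.63.
Hp = 22617.0 / 4149.63 = 5.45 m.

5.45


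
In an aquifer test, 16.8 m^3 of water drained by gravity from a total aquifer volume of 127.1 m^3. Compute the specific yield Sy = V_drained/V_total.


Specific yield Sy = Volume drained / Total volume.
Sy = 16.8 / 127.1
   = 0.1322.

0.1322


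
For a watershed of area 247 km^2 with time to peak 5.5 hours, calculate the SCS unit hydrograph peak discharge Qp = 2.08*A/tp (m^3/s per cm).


SCS formula: Qp = 2.08 * A / tp.
Qp = 2.08 * 247 / 5.5
   = 513.76 / 5.5
   = 93.41 m^3/s per cm.

93.41


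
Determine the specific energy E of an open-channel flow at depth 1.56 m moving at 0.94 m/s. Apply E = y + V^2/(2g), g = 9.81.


Specific energy E = y + V^2/(2g).
Velocity head = V^2/(2g) = 0.94^2 / (2*9.81) = 0.8836 / 19.62 = 0.045 m.
E = 1.56 + 0.045 = 1.605 m.

1.605


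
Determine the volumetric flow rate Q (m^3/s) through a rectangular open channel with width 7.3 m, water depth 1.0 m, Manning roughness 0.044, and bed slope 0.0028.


For a rectangular channel, the cross-sectional area A = b * y = 7.3 * 1.0 = 7.3 m^2.
The wetted perimeter P = b + 2y = 7.3 + 2*1.0 = 9.3 m.
Hydraulic radius R = A/P = 7.3/9.3 = 0.7849 m.
Velocity V = (1/n)*R^(2/3)*S^(1/2) = (1/0.044)*0.7849^(2/3)*0.0028^(1/2) = 1.0233 m/s.
Discharge Q = A * V = 7.3 * 1.0233 = 7.47 m^3/s.

7.47


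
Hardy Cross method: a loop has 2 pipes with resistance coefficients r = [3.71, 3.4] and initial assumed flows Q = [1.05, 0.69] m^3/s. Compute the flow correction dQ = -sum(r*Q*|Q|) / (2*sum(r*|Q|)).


Numerator terms (r*Q*|Q|): 3.71*1.05*|1.05| = 4.0903; 3.4*0.69*|0.69| = 1.6187.
Sum of numerator = 5.709.
Denominator terms (r*|Q|): 3.71*|1.05| = 3.8955; 3.4*|0.69| = 2.346.
2 * sum of denominator = 2 * 6.2415 = 12.483.
dQ = -5.709 / 12.483 = -0.4573 m^3/s.

-0.4573


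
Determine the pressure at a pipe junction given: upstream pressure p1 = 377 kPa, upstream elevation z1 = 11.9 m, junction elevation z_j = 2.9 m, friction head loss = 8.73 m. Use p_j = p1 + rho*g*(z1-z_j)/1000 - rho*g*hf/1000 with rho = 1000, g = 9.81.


Junction pressure: p_j = p1 + rho*g*(z1 - z_j)/1000 - rho*g*hf/1000.
Elevation term = 1000*9.81*(11.9 - 2.9)/1000 = 88.29 kPa.
Friction term = 1000*9.81*8.73/1000 = 85.641 kPa.
p_j = 377 + 88.29 - 85.641 = 379.65 kPa.

379.65


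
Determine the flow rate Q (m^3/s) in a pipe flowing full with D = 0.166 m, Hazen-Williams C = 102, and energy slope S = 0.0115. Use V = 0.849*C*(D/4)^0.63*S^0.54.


For a full circular pipe, R = D/4 = 0.166/4 = 0.0415 m.
V = 0.849 * 102 * 0.0415^0.63 * 0.0115^0.54
  = 0.849 * 102 * 0.134701 * 0.089697
  = 1.0463 m/s.
Pipe area A = pi*D^2/4 = pi*0.166^2/4 = 0.0216 m^2.
Q = A * V = 0.0216 * 1.0463 = 0.0226 m^3/s.

0.0226


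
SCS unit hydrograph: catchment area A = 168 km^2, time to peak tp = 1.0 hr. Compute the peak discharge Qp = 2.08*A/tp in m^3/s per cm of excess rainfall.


SCS formula: Qp = 2.08 * A / tp.
Qp = 2.08 * 168 / 1.0
   = 349.44 / 1.0
   = 349.44 m^3/s per cm.

349.44


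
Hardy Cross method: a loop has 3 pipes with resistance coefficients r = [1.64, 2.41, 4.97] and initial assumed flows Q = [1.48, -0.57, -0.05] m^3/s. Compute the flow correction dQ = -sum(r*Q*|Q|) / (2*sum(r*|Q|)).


Numerator terms (r*Q*|Q|): 1.64*1.48*|1.48| = 3.5923; 2.41*-0.57*|-0.57| = -0.783; 4.97*-0.05*|-0.05| = -0.0124.
Sum of numerator = 2.7968.
Denominator terms (r*|Q|): 1.64*|1.48| = 2.4272; 2.41*|-0.57| = 1.3737; 4.97*|-0.05| = 0.2485.
2 * sum of denominator = 2 * 4.0494 = 8.0988.
dQ = -2.7968 / 8.0988 = -0.3453 m^3/s.

-0.3453


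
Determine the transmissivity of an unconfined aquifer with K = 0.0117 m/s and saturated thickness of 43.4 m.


Transmissivity is defined as T = K * h.
T = 0.0117 * 43.4
  = 0.5078 m^2/s.

0.5078


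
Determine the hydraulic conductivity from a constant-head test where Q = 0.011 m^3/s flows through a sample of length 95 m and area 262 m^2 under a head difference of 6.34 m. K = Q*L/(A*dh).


From K = Q*L / (A*dh):
Numerator: Q*L = 0.011 * 95 = 1.045.
Denominator: A*dh = 262 * 6.34 = 1661.08.
K = 1.045 / 1661.08 = 0.000629 m/s.

0.000629


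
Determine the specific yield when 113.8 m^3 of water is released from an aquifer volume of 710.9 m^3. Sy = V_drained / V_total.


Specific yield Sy = Volume drained / Total volume.
Sy = 113.8 / 710.9
   = 0.1601.

0.1601


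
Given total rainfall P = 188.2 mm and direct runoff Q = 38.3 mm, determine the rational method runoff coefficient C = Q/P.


The runoff coefficient C = runoff depth / rainfall depth.
C = 38.3 / 188.2
  = 0.2035.

0.2035


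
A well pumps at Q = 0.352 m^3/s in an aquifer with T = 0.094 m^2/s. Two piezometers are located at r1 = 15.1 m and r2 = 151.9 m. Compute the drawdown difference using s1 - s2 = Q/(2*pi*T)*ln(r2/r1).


Thiem equation: s1 - s2 = Q/(2*pi*T) * ln(r2/r1).
ln(r2/r1) = ln(151.9/15.1) = 2.3085.
Q/(2*pi*T) = 0.352 / (2*pi*0.094) = 0.352 / 0.5906 = 0.596.
s1 - s2 = 0.596 * 2.3085 = 1.3758 m.

1.3758


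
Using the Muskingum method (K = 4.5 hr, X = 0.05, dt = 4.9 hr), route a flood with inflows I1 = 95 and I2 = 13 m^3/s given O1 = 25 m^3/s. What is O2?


Muskingum coefficients:
denom = 2*K*(1-X) + dt = 2*4.5*(1-0.05) + 4.9 = 13.45.
C0 = (dt - 2*K*X)/denom = (4.9 - 2*4.5*0.05)/13.45 = 0.3309.
C1 = (dt + 2*K*X)/denom = (4.9 + 2*4.5*0.05)/13.45 = 0.3978.
C2 = (2*K*(1-X) - dt)/denom = 0.2714.
O2 = C0*I2 + C1*I1 + C2*O1
   = 0.3309*13 + 0.3978*95 + 0.2714*25
   = 48.87 m^3/s.

48.87


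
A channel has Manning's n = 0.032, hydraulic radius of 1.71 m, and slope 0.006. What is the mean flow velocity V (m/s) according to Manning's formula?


Manning's equation gives V = (1/n) * R^(2/3) * S^(1/2).
First, compute R^(2/3) = 1.71^(2/3) = 1.43.
Next, S^(1/2) = 0.006^(1/2) = 0.07746.
Then 1/n = 1/0.032 = 31.25.
V = 31.25 * 1.43 * 0.07746 = 3.4614 m/s.

3.4614


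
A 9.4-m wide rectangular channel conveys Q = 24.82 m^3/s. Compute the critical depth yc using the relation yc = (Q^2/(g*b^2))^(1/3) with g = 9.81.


Using yc = (Q^2 / (g * b^2))^(1/3):
Q^2 = 24.82^2 = 616.03.
g * b^2 = 9.81 * 9.4^2 = 9.81 * 88.36 = 866.81.
Q^2 / (g*b^2) = 616.03 / 866.81 = 0.7107.
yc = 0.7107^(1/3) = 0.8924 m.

0.8924


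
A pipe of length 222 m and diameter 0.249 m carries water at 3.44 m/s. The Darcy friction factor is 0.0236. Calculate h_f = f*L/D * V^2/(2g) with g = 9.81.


Darcy-Weisbach equation: h_f = f * (L/D) * V^2/(2g).
f * L/D = 0.0236 * 222/0.249 = 21.041.
V^2/(2g) = 3.44^2 / (2*9.81) = 11.8336 / 19.62 = 0.6031 m.
h_f = 21.041 * 0.6031 = 12.691 m.

12.691


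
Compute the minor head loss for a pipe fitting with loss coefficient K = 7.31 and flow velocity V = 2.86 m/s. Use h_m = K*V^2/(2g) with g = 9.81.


Minor loss formula: h_m = K * V^2/(2g).
V^2 = 2.86^2 = 8.1796.
V^2/(2g) = 8.1796 / 19.62 = 0.4169 m.
h_m = 7.31 * 0.4169 = 3.0475 m.

3.0475


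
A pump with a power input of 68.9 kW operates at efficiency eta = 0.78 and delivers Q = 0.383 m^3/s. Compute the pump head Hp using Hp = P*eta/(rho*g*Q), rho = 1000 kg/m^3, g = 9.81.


Pump head formula: Hp = P * eta / (rho * g * Q).
Numerator: P * eta = 68.9 * 1000 * 0.78 = 53742.0 W.
Denominator: rho * g * Q = 1000 * 9.81 * 0.383 = 3757.23.
Hp = 53742.0 / 3757.23 = 14.3 m.

14.3


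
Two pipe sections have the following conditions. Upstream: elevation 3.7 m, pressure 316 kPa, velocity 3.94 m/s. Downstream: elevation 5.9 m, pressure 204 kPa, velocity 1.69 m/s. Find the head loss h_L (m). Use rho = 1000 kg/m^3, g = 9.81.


Total head at each section: H = z + p/(rho*g) + V^2/(2g).
H1 = 3.7 + 316*1000/(1000*9.81) + 3.94^2/(2*9.81)
   = 3.7 + 32.212 + 0.7912
   = 36.703 m.
H2 = 5.9 + 204*1000/(1000*9.81) + 1.69^2/(2*9.81)
   = 5.9 + 20.795 + 0.1456
   = 26.841 m.
h_L = H1 - H2 = 36.703 - 26.841 = 9.863 m.

9.863


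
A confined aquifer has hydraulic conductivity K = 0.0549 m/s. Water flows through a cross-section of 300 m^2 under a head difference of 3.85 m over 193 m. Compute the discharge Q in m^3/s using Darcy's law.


Darcy's law: Q = K * A * i, where i = dh/L.
Hydraulic gradient i = 3.85 / 193 = 0.019948.
Q = 0.0549 * 300 * 0.019948
  = 0.3285 m^3/s.

0.3285


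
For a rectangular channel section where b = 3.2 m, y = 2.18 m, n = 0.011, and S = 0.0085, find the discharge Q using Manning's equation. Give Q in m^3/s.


For a rectangular channel, the cross-sectional area A = b * y = 3.2 * 2.18 = 6.98 m^2.
The wetted perimeter P = b + 2y = 3.2 + 2*2.18 = 7.56 m.
Hydraulic radius R = A/P = 6.98/7.56 = 0.9228 m.
Velocity V = (1/n)*R^(2/3)*S^(1/2) = (1/0.011)*0.9228^(2/3)*0.0085^(1/2) = 7.944 m/s.
Discharge Q = A * V = 6.98 * 7.944 = 55.417 m^3/s.

55.417


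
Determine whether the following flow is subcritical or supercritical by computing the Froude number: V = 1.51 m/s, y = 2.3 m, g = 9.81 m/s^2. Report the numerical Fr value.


The Froude number is defined as Fr = V / sqrt(g*y).
g*y = 9.81 * 2.3 = 22.563.
sqrt(g*y) = sqrt(22.563) = 4.7501.
Fr = 1.51 / 4.7501 = 0.3179.
Since Fr < 1, the flow is subcritical.

0.3179


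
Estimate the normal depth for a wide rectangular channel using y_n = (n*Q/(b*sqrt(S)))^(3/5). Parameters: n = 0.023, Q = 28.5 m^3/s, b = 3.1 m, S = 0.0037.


We use the wide-channel approximation y_n = (n*Q/(b*sqrt(S)))^(3/5).
sqrt(S) = sqrt(0.0037) = 0.060828.
Numerator: n*Q = 0.023 * 28.5 = 0.6555.
Denominator: b*sqrt(S) = 3.1 * 0.060828 = 0.188567.
arg = 3.4762.
y_n = 3.4762^(3/5) = 2.1119 m.

2.1119


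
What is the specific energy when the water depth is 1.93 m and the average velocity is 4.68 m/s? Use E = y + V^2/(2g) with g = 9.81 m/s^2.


Specific energy E = y + V^2/(2g).
Velocity head = V^2/(2g) = 4.68^2 / (2*9.81) = 21.9024 / 19.62 = 1.1163 m.
E = 1.93 + 1.1163 = 3.0463 m.

3.0463
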